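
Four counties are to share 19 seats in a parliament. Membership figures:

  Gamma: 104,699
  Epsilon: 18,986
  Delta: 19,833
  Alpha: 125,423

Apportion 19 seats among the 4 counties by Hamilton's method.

Gamma: 7; Epsilon: 1; Delta: 2; Alpha: 9

The standard divisor is 268941/19 ≈ 14154.789.
Standard quotas: Gamma 7.3967, Epsilon 1.3413, Delta 1.4012, Alpha 8.8608.
Lower quotas: Gamma 7, Epsilon 1, Delta 1, Alpha 8 (sum 17, leaving 2 seats).
Remainders in descending order: Alpha 0.8608, Delta 0.4012, Gamma 0.3967, Epsilon 0.3413.
The surplus seats go to Alpha, Delta.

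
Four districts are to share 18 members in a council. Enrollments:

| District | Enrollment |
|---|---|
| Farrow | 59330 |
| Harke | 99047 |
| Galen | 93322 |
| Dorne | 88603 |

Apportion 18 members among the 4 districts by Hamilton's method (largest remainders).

Total 340302; standard divisor 340302/18 ≈ 18905.667.
Standard quotas: Farrow 3.1382, Harke 5.2390, Galen 4.9362, Dorne 4.6866.
Lower quotas: Farrow 3, Harke 5, Galen 4, Dorne 4 (sum 16, leaving 2 seats).
Remainders in descending order: Galen 0.9362, Dorne 0.6866, Harke 0.2390, Farrow 0.1382.
The surplus seats go to Galen, Dorne.

Farrow 3, Harke 5, Galen 5, Dorne 5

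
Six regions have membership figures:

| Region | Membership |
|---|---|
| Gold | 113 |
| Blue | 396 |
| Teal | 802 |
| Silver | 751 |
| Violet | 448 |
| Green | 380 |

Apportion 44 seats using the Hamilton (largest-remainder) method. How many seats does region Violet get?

7

Total 2890; standard divisor 2890/44 ≈ 65.682.
Standard quotas: Gold 1.720, Blue 6.029, Teal 12.210, Silver 11.434, Violet 6.821, Green 5.785.
Lower quotas: Gold 1, Blue 6, Teal 12, Silver 11, Violet 6, Green 5 (sum 41, leaving 3 seats).
Remainders in descending order: Violet 0.821, Green 0.785, Gold 0.720, Silver 0.434, Teal 0.210, Blue 0.029.
The surplus seats go to Violet, Green, Gold.
Violet receives 7.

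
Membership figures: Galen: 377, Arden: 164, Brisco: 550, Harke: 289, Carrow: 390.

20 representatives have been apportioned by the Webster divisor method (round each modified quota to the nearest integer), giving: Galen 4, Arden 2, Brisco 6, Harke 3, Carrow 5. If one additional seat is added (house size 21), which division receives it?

Priority for the next seat is population ÷ (current seats + 0.5).
Priorities: Galen 83.778, Arden 65.600, Brisco 84.615, Harke 82.571, Carrow 70.909.
Highest priority: Brisco.

Brisco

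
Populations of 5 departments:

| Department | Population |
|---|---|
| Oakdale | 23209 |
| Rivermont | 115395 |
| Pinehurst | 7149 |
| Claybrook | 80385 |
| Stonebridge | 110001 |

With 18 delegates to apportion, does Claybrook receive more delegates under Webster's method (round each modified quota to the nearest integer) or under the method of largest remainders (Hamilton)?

Webster: Oakdale 1, Rivermont 6, Pinehurst 0, Claybrook 5, Stonebridge 6.
Hamilton: Oakdale 1, Rivermont 6, Pinehurst 1, Claybrook 4, Stonebridge 6.
Claybrook gets 5 under Webster and 4 under Hamilton.

Webster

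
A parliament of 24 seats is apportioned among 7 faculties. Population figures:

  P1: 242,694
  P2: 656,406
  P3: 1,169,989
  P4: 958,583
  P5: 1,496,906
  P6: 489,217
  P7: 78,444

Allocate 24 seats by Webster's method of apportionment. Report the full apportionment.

Standard divisor 5092239/24 ≈ 212176.625; standard quotas: P1 1.144, P2 3.094, P3 5.514, P4 4.518, P5 7.055, P6 2.306, P7 0.370.
Rounding to the nearest integer gives P1 1, P2 3, P3 6, P4 5, P5 7, P6 2, P7 0 — total 24, matching the house size, so no adjustment is needed.

P1=1, P2=3, P3=6, P4=5, P5=7, P6=2, P7=0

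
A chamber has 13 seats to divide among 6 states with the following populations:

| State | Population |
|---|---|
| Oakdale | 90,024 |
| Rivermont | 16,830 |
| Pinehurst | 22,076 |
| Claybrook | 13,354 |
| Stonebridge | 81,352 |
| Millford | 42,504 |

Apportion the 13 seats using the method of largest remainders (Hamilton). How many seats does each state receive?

Total 266140; standard divisor 266140/13 ≈ 20472.308.
Standard quotas: Oakdale 4.3974, Rivermont 0.8221, Pinehurst 1.0783, Claybrook 0.6523, Stonebridge 3.9738, Millford 2.0762.
Lower quotas: Oakdale 4, Rivermont 0, Pinehurst 1, Claybrook 0, Stonebridge 3, Millford 2 (sum 10, leaving 3 seats).
Remainders in descending order: Stonebridge 0.9738, Rivermont 0.8221, Claybrook 0.6523, Oakdale 0.3974, Pinehurst 0.0783, Millford 0.0762.
The surplus seats go to Stonebridge, Rivermont, Claybrook.

Oakdale 4, Rivermont 1, Pinehurst 1, Claybrook 1, Stonebridge 4, Millford 2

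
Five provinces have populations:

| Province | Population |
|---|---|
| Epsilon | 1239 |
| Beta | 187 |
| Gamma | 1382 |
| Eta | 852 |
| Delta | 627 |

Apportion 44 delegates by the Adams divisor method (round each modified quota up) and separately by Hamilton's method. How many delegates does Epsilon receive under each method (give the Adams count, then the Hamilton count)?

12 and 13

Adams: Epsilon 12, Beta 2, Gamma 14, Eta 9, Delta 7.
Hamilton: Epsilon 13, Beta 2, Gamma 14, Eta 9, Delta 6.
Epsilon gets 12 under Adams and 13 under Hamilton.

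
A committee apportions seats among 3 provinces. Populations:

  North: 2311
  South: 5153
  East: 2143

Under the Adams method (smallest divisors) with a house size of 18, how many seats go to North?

5

Standard divisor 9607/18 ≈ 533.722; standard quotas: North 4.330, South 9.655, East 4.015.
Rounding up gives 5, 10, 5 = 20 seats, so the divisor must be adjusted.
With modified divisor 574.11: modified quotas North 4.025, South 8.976, East 3.733.
Rounding up: North 5, South 9, East 4 (total 18).
North receives 5.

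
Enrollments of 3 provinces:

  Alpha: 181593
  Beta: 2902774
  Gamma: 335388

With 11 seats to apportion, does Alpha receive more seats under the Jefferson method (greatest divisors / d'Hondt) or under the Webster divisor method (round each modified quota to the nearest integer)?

Webster

Jefferson: Alpha 0, Beta 10, Gamma 1.
Webster: Alpha 1, Beta 9, Gamma 1.
Alpha gets 0 under Jefferson and 1 under Webster.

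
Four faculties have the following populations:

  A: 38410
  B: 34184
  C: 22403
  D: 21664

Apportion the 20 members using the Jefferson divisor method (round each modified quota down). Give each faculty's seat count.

A 7; B 6; C 4; D 3

Standard divisor 116661/20 ≈ 5833.05; standard quotas: A 6.585, B 5.860, C 3.841, D 3.714.
Rounding down gives 6, 5, 3, 3 = 17 seats, so the divisor must be adjusted.
With modified divisor 5450: modified quotas A 7.048, B 6.272, C 4.111, D 3.975.
Rounding down: A 7, B 6, C 4, D 3 (total 20).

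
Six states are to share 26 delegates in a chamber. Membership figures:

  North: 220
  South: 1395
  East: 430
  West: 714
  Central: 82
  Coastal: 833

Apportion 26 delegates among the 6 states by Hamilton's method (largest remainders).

Total 3674; standard divisor 3674/26 ≈ 141.308.
Standard quotas: North 1.557, South 9.872, East 3.043, West 5.053, Central 0.580, Coastal 5.895.
Lower quotas: North 1, South 9, East 3, West 5, Central 0, Coastal 5 (sum 23, leaving 3 seats).
Remainders in descending order: Coastal 0.895, South 0.872, Central 0.580, North 0.557, West 0.053, East 0.043.
Largest remainders: Coastal, South, Central receive the extra seats.

North 1; South 10; East 3; West 5; Central 1; Coastal 6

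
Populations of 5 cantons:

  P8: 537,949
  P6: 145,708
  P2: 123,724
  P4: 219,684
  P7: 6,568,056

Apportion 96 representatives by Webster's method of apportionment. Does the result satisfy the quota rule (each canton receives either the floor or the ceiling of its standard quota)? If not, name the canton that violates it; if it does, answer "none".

P7

Standard quotas: P8 6.800, P6 1.842, P2 1.564, P4 2.777, P7 83.018.
Webster allocation: P8 7, P6 2, P2 2, P4 3, P7 82.
P7 has quota 83.018 (lower 83, upper 84) but receives 82 — outside the quota interval.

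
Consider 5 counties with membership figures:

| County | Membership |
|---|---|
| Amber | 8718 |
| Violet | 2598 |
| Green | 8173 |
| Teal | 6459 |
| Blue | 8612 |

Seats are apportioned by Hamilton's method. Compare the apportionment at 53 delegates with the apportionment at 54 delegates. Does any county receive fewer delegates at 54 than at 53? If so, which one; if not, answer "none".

At 53 seats: Amber 13, Violet 4, Green 13, Teal 10, Blue 13.
At 54 seats: Amber 14, Violet 4, Green 13, Teal 10, Blue 13.
No county's allocation decreased.

none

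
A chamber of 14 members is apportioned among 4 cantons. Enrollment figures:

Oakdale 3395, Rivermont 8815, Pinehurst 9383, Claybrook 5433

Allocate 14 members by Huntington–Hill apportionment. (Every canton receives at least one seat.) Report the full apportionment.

With divisor 2035: modified quotas Oakdale 1.668, Rivermont 4.332, Pinehurst 4.611, Claybrook 2.670.
Geometric-mean thresholds: Oakdale √(1·2)=1.414, Rivermont √(4·5)=4.472, Pinehurst √(4·5)=4.472, Claybrook √(2·3)=2.449.
Each quota rounded against its threshold gives Oakdale 2, Rivermont 4, Pinehurst 5, Claybrook 3 (total 14).

Oakdale 2, Rivermont 4, Pinehurst 5, Claybrook 3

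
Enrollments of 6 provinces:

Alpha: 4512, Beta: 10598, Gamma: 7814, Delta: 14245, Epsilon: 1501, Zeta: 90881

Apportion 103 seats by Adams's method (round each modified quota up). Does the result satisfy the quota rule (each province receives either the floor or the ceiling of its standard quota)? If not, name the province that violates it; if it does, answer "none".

Zeta

Standard quotas: Alpha 3.587, Beta 8.426, Gamma 6.213, Delta 11.326, Epsilon 1.193, Zeta 72.255.
Adams allocation: Alpha 4, Beta 9, Gamma 7, Delta 11, Epsilon 2, Zeta 70.
Zeta has quota 72.255 (lower 72, upper 73) but receives 70 — outside the quota interval.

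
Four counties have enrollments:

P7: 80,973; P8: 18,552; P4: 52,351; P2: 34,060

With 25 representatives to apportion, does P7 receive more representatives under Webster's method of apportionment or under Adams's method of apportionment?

Webster: P7 11, P8 2, P4 7, P2 5.
Adams: P7 10, P8 3, P4 7, P2 5.
P7 gets 11 under Webster and 10 under Adams.

Webster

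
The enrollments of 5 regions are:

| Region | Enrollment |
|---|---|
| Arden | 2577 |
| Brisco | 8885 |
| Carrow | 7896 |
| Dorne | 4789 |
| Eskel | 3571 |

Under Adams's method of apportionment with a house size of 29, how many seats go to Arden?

Standard divisor 27718/29 ≈ 955.793; standard quotas: Arden 2.696, Brisco 9.296, Carrow 8.261, Dorne 5.010, Eskel 3.736.
Rounding up gives 3, 10, 9, 6, 4 = 32 seats, so the divisor must be adjusted.
With modified divisor 1000: modified quotas Arden 2.577, Brisco 8.885, Carrow 7.896, Dorne 4.789, Eskel 3.571.
Rounding up: Arden 3, Brisco 9, Carrow 8, Dorne 5, Eskel 4 (total 29).
Arden receives 3.

3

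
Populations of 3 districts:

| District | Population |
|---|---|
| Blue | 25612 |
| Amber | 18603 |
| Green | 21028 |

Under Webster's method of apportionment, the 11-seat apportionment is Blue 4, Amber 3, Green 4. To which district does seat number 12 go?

Priority for the next seat is population ÷ (current seats + 0.5).
Priorities: Blue 5691.556, Amber 5315.143, Green 4672.889.
Highest priority: Blue.

Blue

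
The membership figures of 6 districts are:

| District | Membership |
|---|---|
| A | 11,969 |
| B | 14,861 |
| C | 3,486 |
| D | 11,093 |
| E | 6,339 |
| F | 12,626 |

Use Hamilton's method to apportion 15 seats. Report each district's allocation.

The standard divisor is 60374/15 ≈ 4024.933.
Standard quotas: A 2.9737, B 3.6922, C 0.8661, D 2.7561, E 1.5749, F 3.1369.
Lower quotas: A 2, B 3, C 0, D 2, E 1, F 3 (sum 11, leaving 4 seats).
Remainders in descending order: A 0.9737, C 0.8661, D 0.7561, B 0.6922, E 0.5749, F 0.1369.
The surplus seats go to A, C, D, B.

A 3, B 4, C 1, D 3, E 1, F 3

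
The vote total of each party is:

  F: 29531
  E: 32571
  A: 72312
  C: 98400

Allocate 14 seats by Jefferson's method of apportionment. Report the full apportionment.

F 2, E 2, A 4, C 6

Standard divisor 232814/14 ≈ 16629.571; standard quotas: F 1.776, E 1.959, A 4.348, C 5.917.
Rounding down gives 1, 1, 4, 5 = 11 seats, so the divisor must be adjusted.
With modified divisor 14600: modified quotas F 2.023, E 2.231, A 4.953, C 6.740.
Rounding down: F 2, E 2, A 4, C 6 (total 14).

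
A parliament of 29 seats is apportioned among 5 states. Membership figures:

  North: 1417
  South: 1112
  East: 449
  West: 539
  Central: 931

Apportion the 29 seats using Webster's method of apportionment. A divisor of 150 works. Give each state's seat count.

With modified divisor 150: modified quotas North 9.447, South 7.413, East 2.993, West 3.593, Central 6.207.
Rounding to the nearest integer: North 9, South 7, East 3, West 4, Central 6 (total 29).

North 9, South 7, East 3, West 4, Central 6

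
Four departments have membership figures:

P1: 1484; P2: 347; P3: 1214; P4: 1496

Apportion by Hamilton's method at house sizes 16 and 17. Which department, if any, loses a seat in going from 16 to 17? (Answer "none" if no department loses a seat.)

P3

At 16 seats: P1 5, P2 1, P3 5, P4 5.
At 17 seats: P1 6, P2 1, P3 4, P4 6.
P3 drops from 5 to 4.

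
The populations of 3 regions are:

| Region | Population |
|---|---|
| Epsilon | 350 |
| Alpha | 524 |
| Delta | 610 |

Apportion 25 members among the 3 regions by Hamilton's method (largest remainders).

Standard divisor: 1484 ÷ 25 ≈ 59.36.
Standard quotas: Epsilon 5.896, Alpha 8.827, Delta 10.276.
Lower quotas: Epsilon 5, Alpha 8, Delta 10 (sum 23, leaving 2 seats).
Remainders in descending order: Epsilon 0.896, Alpha 0.827, Delta 0.276.
The surplus seats go to Epsilon, Alpha.

Epsilon 6; Alpha 9; Delta 10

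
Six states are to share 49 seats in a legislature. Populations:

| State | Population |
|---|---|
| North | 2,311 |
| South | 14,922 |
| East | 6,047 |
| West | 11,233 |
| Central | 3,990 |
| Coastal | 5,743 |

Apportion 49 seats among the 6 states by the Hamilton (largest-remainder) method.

North 3, South 17, East 7, West 12, Central 4, Coastal 6

The standard divisor is 44246/49 ≈ 902.98.
Standard quotas: North 2.5593, South 16.5253, East 6.6967, West 12.4399, Central 4.4187, Coastal 6.3601.
Lower quotas: North 2, South 16, East 6, West 12, Central 4, Coastal 6 (sum 46, leaving 3 seats).
Remainders in descending order: East 0.6967, North 0.5593, South 0.5253, West 0.4399, Central 0.4187, Coastal 0.3601.
The surplus seats go to East, North, South.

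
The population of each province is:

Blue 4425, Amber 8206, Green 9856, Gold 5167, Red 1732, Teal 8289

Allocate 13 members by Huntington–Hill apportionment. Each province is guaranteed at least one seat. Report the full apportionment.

Blue 1; Amber 3; Green 3; Gold 2; Red 1; Teal 3

With divisor 3240: modified quotas Blue 1.366, Amber 2.533, Green 3.042, Gold 1.595, Red 0.535, Teal 2.558.
Geometric-mean thresholds: Blue √(1·2)=1.414, Amber √(2·3)=2.449, Green √(3·4)=3.464, Gold √(1·2)=1.414, Red (min 1), Teal √(2·3)=2.449.
Each quota rounded against its threshold gives Blue 1, Amber 3, Green 3, Gold 2, Red 1, Teal 3 (total 13).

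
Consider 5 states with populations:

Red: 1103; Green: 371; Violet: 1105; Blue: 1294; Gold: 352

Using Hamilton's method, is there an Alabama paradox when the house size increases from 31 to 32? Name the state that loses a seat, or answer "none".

At 31 seats: Red 8, Green 3, Violet 8, Blue 9, Gold 3.
At 32 seats: Red 8, Green 3, Violet 8, Blue 10, Gold 3.
No state's allocation decreased.

none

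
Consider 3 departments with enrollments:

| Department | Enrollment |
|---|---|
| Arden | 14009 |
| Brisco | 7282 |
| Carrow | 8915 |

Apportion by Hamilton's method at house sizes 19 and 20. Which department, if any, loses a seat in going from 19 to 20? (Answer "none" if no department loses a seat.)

none

At 19 seats: Arden 9, Brisco 4, Carrow 6.
At 20 seats: Arden 9, Brisco 5, Carrow 6.
No department's allocation decreased.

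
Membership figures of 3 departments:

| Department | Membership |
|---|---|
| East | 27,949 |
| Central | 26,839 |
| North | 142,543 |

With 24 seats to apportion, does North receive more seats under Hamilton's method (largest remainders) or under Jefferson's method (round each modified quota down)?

Jefferson

Hamilton: East 4, Central 3, North 17.
Jefferson: East 3, Central 3, North 18.
North gets 17 under Hamilton and 18 under Jefferson.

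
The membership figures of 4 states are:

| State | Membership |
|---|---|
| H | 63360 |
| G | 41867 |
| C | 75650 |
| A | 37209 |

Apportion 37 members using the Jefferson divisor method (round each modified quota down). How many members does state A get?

Standard divisor 218086/37 ≈ 5894.216; standard quotas: H 10.750, G 7.103, C 12.835, A 6.313.
Rounding down gives 10, 7, 12, 6 = 35 seats, so the divisor must be adjusted.
With modified divisor 5600: modified quotas H 11.314, G 7.476, C 13.509, A 6.644.
Rounding down: H 11, G 7, C 13, A 6 (total 37).
A receives 6.

6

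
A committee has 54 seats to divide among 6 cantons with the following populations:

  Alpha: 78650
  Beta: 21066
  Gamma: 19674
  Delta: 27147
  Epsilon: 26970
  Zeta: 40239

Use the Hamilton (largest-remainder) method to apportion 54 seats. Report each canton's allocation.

Standard divisor: 213746 ÷ 54 ≈ 3958.259.
Standard quotas: Alpha 19.8698, Beta 5.3220, Gamma 4.9704, Delta 6.8583, Epsilon 6.8136, Zeta 10.1658.
Lower quotas: Alpha 19, Beta 5, Gamma 4, Delta 6, Epsilon 6, Zeta 10 (sum 50, leaving 4 seats).
Remainders in descending order: Gamma 0.9704, Alpha 0.8698, Delta 0.8583, Epsilon 0.8136, Beta 0.3220, Zeta 0.1658.
The surplus seats go to Gamma, Alpha, Delta, Epsilon.

Alpha: 20, Beta: 5, Gamma: 5, Delta: 7, Epsilon: 7, Zeta: 10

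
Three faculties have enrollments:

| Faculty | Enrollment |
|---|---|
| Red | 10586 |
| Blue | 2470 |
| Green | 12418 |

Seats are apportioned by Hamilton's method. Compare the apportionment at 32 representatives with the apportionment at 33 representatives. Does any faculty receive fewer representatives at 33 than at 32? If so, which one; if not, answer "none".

At 32 seats: Red 13, Blue 3, Green 16.
At 33 seats: Red 14, Blue 3, Green 16.
No faculty's allocation decreased.

none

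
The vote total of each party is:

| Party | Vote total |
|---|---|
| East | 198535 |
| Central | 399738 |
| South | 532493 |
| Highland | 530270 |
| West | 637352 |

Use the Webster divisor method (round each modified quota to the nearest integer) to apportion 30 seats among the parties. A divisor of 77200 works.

With modified divisor 77200: modified quotas East 2.572, Central 5.178, South 6.898, Highland 6.869, West 8.256.
Rounding to the nearest integer: East 3, Central 5, South 7, Highland 7, West 8 (total 30).

East 3; Central 5; South 7; Highland 7; West 8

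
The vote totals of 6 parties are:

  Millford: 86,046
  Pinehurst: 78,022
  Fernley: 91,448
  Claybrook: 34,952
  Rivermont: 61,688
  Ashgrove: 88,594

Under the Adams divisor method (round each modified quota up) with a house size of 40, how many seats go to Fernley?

8

Standard divisor 440750/40 ≈ 11018.75; standard quotas: Millford 7.809, Pinehurst 7.081, Fernley 8.299, Claybrook 3.172, Rivermont 5.598, Ashgrove 8.040.
Rounding up gives 8, 8, 9, 4, 6, 9 = 44 seats, so the divisor must be adjusted.
With modified divisor 12000: modified quotas Millford 7.170, Pinehurst 6.502, Fernley 7.621, Claybrook 2.913, Rivermont 5.141, Ashgrove 7.383.
Rounding up: Millford 8, Pinehurst 7, Fernley 8, Claybrook 3, Rivermont 6, Ashgrove 8 (total 40).
Fernley receives 8.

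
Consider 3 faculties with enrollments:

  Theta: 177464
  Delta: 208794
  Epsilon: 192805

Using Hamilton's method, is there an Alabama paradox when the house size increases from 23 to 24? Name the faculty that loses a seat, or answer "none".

At 23 seats: Theta 7, Delta 8, Epsilon 8.
At 24 seats: Theta 7, Delta 9, Epsilon 8.
No faculty's allocation decreased.

none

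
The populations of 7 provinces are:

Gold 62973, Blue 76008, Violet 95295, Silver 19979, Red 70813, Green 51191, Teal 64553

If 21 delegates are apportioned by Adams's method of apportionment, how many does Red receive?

Standard divisor 440812/21 ≈ 20991.048; standard quotas: Gold 3.000, Blue 3.621, Violet 4.540, Silver 0.952, Red 3.373, Green 2.439, Teal 3.075.
Rounding up gives 3, 4, 5, 1, 4, 3, 4 = 24 seats, so the divisor must be adjusted.
With modified divisor 24600: modified quotas Gold 2.560, Blue 3.090, Violet 3.874, Silver 0.812, Red 2.879, Green 2.081, Teal 2.624.
Rounding up: Gold 3, Blue 4, Violet 4, Silver 1, Red 3, Green 3, Teal 3 (total 21).
Red receives 3.

3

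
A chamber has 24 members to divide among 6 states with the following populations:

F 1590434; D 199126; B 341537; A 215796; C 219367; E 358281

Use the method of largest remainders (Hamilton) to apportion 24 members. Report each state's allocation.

F=13, D=1, B=3, A=2, C=2, E=3

The standard divisor is 2924541/24 ≈ 121855.875.
Standard quotas: F 13.0518, D 1.6341, B 2.8028, A 1.7709, C 1.8002, E 2.9402.
Lower quotas: F 13, D 1, B 2, A 1, C 1, E 2 (sum 20, leaving 4 seats).
Remainders in descending order: E 0.9402, B 0.8028, C 0.8002, A 0.7709, D 0.6341, F 0.0518.
The surplus seats go to E, B, C, A.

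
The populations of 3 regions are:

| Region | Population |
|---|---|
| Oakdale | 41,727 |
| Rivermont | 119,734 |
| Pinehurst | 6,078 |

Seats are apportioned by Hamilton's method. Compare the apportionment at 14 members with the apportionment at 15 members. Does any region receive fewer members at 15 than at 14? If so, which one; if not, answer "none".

Pinehurst

At 14 seats: Oakdale 3, Rivermont 10, Pinehurst 1.
At 15 seats: Oakdale 4, Rivermont 11, Pinehurst 0.
Pinehurst drops from 1 to 0.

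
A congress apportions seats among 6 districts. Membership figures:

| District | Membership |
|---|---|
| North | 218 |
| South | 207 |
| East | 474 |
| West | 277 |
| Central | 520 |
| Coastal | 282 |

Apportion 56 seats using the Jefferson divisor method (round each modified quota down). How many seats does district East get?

13

Standard divisor 1978/56 ≈ 35.321; standard quotas: North 6.172, South 5.860, East 13.420, West 7.842, Central 14.722, Coastal 7.984.
Rounding down gives 6, 5, 13, 7, 14, 7 = 52 seats, so the divisor must be adjusted.
With modified divisor 34: modified quotas North 6.412, South 6.088, East 13.941, West 8.147, Central 15.294, Coastal 8.294.
Rounding down: North 6, South 6, East 13, West 8, Central 15, Coastal 8 (total 56).
East receives 13.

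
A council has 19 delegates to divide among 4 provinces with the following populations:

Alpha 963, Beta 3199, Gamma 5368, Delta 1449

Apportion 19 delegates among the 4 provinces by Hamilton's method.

The standard divisor is 10979/19 ≈ 577.842.
Standard quotas: Alpha 1.6665, Beta 5.5361, Gamma 9.2897, Delta 2.5076.
Lower quotas: Alpha 1, Beta 5, Gamma 9, Delta 2 (sum 17, leaving 2 seats).
Remainders in descending order: Alpha 0.6665, Beta 0.5361, Delta 0.5076, Gamma 0.2897.
The surplus seats go to Alpha, Beta.

Alpha 2, Beta 6, Gamma 9, Delta 2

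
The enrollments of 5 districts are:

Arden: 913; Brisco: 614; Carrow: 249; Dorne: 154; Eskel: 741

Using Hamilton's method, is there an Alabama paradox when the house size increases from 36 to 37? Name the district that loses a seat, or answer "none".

Carrow

At 36 seats: Arden 12, Brisco 8, Carrow 4, Dorne 2, Eskel 10.
At 37 seats: Arden 13, Brisco 9, Carrow 3, Dorne 2, Eskel 10.
Carrow drops from 4 to 3.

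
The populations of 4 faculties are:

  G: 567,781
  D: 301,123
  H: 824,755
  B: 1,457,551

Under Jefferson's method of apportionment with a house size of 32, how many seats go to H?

Standard divisor 3151210/32 ≈ 98475.312; standard quotas: G 5.766, D 3.058, H 8.375, B 14.801.
Rounding down gives 5, 3, 8, 14 = 30 seats, so the divisor must be adjusted.
With modified divisor 93100: modified quotas G 6.099, D 3.234, H 8.859, B 15.656.
Rounding down: G 6, D 3, H 8, B 15 (total 32).
H receives 8.

8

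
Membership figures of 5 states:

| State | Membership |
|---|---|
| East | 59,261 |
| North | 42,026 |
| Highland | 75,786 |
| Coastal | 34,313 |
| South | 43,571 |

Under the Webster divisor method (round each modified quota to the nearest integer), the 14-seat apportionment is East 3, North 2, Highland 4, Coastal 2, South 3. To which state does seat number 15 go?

Priority for the next seat is population ÷ (current seats + 0.5).
Priorities: East 16931.714, North 16810.400, Highland 16841.333, Coastal 13725.200, South 12448.857.
Highest priority: East.

East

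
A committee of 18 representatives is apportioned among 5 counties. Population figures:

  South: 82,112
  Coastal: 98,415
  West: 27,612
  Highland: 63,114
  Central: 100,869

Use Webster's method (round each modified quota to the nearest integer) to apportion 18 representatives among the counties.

South 4; Coastal 5; West 1; Highland 3; Central 5

Standard divisor 372122/18 ≈ 20673.444; standard quotas: South 3.972, Coastal 4.760, West 1.336, Highland 3.053, Central 4.879.
Rounding to the nearest integer gives South 4, Coastal 5, West 1, Highland 3, Central 5 — total 18, matching the house size, so no adjustment is needed.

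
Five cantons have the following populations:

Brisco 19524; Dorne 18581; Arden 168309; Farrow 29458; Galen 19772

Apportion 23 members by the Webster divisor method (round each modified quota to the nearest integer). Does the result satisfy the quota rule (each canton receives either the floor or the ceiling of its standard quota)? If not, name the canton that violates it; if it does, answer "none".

Arden

Standard quotas: Brisco 1.757, Dorne 1.672, Arden 15.143, Farrow 2.650, Galen 1.779.
Webster allocation: Brisco 2, Dorne 2, Arden 14, Farrow 3, Galen 2.
Arden has quota 15.143 (lower 15, upper 16) but receives 14 — outside the quota interval.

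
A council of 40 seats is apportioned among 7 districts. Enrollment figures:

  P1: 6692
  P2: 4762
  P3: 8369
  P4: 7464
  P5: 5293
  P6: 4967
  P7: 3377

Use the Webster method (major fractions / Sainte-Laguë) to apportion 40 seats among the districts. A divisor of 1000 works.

With modified divisor 1000: modified quotas P1 6.692, P2 4.762, P3 8.369, P4 7.464, P5 5.293, P6 4.967, P7 3.377.
Rounding to the nearest integer: P1 7, P2 5, P3 8, P4 7, P5 5, P6 5, P7 3 (total 40).

P1 7; P2 5; P3 8; P4 7; P5 5; P6 5; P7 3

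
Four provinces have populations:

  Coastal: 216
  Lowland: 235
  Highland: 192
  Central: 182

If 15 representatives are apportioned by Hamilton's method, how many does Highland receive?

4

Total 825; standard divisor 825/15 = 55.
Standard quotas: Coastal 3.927, Lowland 4.273, Highland 3.491, Central 3.309.
Lower quotas: Coastal 3, Lowland 4, Highland 3, Central 3 (sum 13, leaving 2 seats).
Remainders in descending order: Coastal 0.927, Highland 0.491, Central 0.309, Lowland 0.273.
Largest remainders: Coastal, Highland receive the extra seats.
Highland receives 4.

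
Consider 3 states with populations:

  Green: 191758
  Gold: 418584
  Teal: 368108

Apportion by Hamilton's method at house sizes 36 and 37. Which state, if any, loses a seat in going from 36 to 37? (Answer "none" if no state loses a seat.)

none

At 36 seats: Green 7, Gold 15, Teal 14.
At 37 seats: Green 7, Gold 16, Teal 14.
No state's allocation decreased.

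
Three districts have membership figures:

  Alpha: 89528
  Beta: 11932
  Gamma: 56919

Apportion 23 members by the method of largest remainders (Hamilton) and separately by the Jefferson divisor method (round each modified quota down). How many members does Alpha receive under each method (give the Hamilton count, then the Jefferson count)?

13 and 14

Hamilton: Alpha 13, Beta 2, Gamma 8.
Jefferson: Alpha 14, Beta 1, Gamma 8.
Alpha gets 13 under Hamilton and 14 under Jefferson.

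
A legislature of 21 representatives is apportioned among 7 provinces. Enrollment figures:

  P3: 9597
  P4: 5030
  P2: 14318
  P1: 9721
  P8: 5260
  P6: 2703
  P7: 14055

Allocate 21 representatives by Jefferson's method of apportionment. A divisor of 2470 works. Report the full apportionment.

With modified divisor 2470: modified quotas P3 3.885, P4 2.036, P2 5.797, P1 3.936, P8 2.130, P6 1.094, P7 5.690.
Rounding down: P3 3, P4 2, P2 5, P1 3, P8 2, P6 1, P7 5 (total 21).

P3 3; P4 2; P2 5; P1 3; P8 2; P6 1; P7 5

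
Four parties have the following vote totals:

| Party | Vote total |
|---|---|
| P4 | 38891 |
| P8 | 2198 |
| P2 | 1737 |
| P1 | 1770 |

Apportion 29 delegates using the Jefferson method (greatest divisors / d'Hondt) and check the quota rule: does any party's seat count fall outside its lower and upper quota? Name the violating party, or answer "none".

Standard quotas: P4 25.290, P8 1.429, P2 1.130, P1 1.151.
Jefferson allocation: P4 26, P8 1, P2 1, P1 1.
Every allocation lies between the lower and upper quota.

none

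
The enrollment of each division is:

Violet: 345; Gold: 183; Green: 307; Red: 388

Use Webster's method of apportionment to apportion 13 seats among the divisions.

Standard divisor 1223/13 ≈ 94.077; standard quotas: Violet 3.667, Gold 1.945, Green 3.263, Red 4.124.
Rounding to the nearest integer gives Violet 4, Gold 2, Green 3, Red 4 — total 13, matching the house size, so no adjustment is needed.

Violet: 4, Gold: 2, Green: 3, Red: 4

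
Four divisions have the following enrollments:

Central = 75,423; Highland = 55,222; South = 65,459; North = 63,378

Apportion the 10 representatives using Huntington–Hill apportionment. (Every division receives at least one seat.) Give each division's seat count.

With divisor 26299: modified quotas Central 2.868, Highland 2.100, South 2.489, North 2.410.
Geometric-mean thresholds: Central √(2·3)=2.449, Highland √(2·3)=2.449, South √(2·3)=2.449, North √(2·3)=2.449.
Each quota rounded against its threshold gives Central 3, Highland 2, South 3, North 2 (total 10).

Central: 3; Highland: 2; South: 3; North: 2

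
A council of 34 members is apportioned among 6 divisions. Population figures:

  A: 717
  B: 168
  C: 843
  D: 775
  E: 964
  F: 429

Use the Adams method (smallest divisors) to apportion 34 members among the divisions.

A: 6; B: 2; C: 7; D: 7; E: 8; F: 4

Standard divisor 3896/34 ≈ 114.588; standard quotas: A 6.257, B 1.466, C 7.357, D 6.763, E 8.413, F 3.744.
Rounding up gives 7, 2, 8, 7, 9, 4 = 37 seats, so the divisor must be adjusted.
With modified divisor 125: modified quotas A 5.736, B 1.344, C 6.744, D 6.200, E 7.712, F 3.432.
Rounding up: A 6, B 2, C 7, D 7, E 8, F 4 (total 34).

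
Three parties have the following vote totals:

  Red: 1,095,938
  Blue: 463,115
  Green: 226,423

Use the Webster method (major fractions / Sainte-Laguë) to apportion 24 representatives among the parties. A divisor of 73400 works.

Red 15, Blue 6, Green 3

With modified divisor 73400: modified quotas Red 14.931, Blue 6.309, Green 3.085.
Rounding to the nearest integer: Red 15, Blue 6, Green 3 (total 24).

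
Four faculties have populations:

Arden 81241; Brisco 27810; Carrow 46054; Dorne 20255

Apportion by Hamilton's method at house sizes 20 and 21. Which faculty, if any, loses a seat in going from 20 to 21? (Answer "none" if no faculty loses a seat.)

Dorne

At 20 seats: Arden 9, Brisco 3, Carrow 5, Dorne 3.
At 21 seats: Arden 10, Brisco 3, Carrow 6, Dorne 2.
Dorne drops from 3 to 2.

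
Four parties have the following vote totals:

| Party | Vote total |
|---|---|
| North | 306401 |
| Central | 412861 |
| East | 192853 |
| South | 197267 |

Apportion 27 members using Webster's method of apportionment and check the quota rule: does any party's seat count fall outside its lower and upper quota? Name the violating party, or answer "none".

Standard quotas: North 7.457, Central 10.048, East 4.694, South 4.801.
Webster allocation: North 7, Central 10, East 5, South 5.
Every allocation lies between the lower and upper quota.

none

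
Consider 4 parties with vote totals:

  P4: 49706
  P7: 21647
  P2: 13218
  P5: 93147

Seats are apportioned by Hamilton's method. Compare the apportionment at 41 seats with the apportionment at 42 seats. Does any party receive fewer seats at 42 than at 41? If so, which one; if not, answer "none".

none

At 41 seats: P4 11, P7 5, P2 3, P5 22.
At 42 seats: P4 12, P7 5, P2 3, P5 22.
No party's allocation decreased.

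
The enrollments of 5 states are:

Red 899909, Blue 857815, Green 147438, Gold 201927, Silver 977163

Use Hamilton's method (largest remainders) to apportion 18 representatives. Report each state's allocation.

Standard divisor: 3084252 ÷ 18 ≈ 171347.333.
Standard quotas: Red 5.2520, Blue 5.0063, Green 0.8605, Gold 1.1785, Silver 5.7028.
Lower quotas: Red 5, Blue 5, Green 0, Gold 1, Silver 5 (sum 16, leaving 2 seats).
Remainders in descending order: Green 0.8605, Silver 0.7028, Red 0.2520, Gold 0.1785, Blue 0.0063.
The surplus seats go to Green, Silver.

Red 5, Blue 5, Green 1, Gold 1, Silver 6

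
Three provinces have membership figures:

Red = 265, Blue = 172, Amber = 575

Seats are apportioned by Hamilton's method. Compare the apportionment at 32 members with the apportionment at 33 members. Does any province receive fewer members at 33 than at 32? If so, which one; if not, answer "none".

Blue

At 32 seats: Red 8, Blue 6, Amber 18.
At 33 seats: Red 9, Blue 5, Amber 19.
Blue drops from 6 to 5.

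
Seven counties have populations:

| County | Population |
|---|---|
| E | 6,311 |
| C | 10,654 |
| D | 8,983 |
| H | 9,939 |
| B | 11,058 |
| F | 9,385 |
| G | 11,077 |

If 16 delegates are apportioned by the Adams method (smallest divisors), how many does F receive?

Standard divisor 67407/16 ≈ 4212.938; standard quotas: E 1.498, C 2.529, D 2.132, H 2.359, B 2.625, F 2.228, G 2.629.
Rounding up gives 2, 3, 3, 3, 3, 3, 3 = 20 seats, so the divisor must be adjusted.
With modified divisor 5400: modified quotas E 1.169, C 1.973, D 1.664, H 1.841, B 2.048, F 1.738, G 2.051.
Rounding up: E 2, C 2, D 2, H 2, B 3, F 2, G 3 (total 16).
F receives 2.

2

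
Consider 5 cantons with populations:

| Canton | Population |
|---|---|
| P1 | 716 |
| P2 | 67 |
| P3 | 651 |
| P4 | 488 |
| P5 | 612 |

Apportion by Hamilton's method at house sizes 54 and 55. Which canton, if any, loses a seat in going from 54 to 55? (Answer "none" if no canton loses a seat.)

P2

At 54 seats: P1 15, P2 2, P3 14, P4 10, P5 13.
At 55 seats: P1 16, P2 1, P3 14, P4 11, P5 13.
P2 drops from 2 to 1.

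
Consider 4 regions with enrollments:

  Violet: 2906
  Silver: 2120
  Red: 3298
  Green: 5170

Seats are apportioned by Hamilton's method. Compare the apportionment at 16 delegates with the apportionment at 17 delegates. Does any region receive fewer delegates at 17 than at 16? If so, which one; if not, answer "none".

At 16 seats: Violet 3, Silver 3, Red 4, Green 6.
At 17 seats: Violet 4, Silver 3, Red 4, Green 6.
No region's allocation decreased.

none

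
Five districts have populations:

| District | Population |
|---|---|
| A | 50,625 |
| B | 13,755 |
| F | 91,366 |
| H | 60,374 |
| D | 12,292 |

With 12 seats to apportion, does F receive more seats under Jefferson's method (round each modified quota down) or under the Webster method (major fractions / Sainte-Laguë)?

Jefferson

Jefferson: A 3, B 0, F 6, H 3, D 0.
Webster: A 2, B 1, F 5, H 3, D 1.
F gets 6 under Jefferson and 5 under Webster.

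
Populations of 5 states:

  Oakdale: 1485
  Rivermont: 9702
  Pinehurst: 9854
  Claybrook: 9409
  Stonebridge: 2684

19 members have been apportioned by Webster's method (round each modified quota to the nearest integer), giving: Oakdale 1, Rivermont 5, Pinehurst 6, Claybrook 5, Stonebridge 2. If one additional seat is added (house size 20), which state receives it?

Priority for the next seat is population ÷ (current seats + 0.5).
Priorities: Oakdale 990.000, Rivermont 1764.000, Pinehurst 1516.000, Claybrook 1710.727, Stonebridge 1073.600.
Highest priority: Rivermont.

Rivermont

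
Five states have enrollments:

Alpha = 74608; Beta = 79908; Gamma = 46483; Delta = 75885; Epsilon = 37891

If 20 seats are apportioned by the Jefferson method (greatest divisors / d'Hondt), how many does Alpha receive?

Standard divisor 314775/20 ≈ 15738.75; standard quotas: Alpha 4.740, Beta 5.077, Gamma 2.953, Delta 4.822, Epsilon 2.407.
Rounding down gives 4, 5, 2, 4, 2 = 17 seats, so the divisor must be adjusted.
With modified divisor 14100: modified quotas Alpha 5.291, Beta 5.667, Gamma 3.297, Delta 5.382, Epsilon 2.687.
Rounding down: Alpha 5, Beta 5, Gamma 3, Delta 5, Epsilon 2 (total 20).
Alpha receives 5.

5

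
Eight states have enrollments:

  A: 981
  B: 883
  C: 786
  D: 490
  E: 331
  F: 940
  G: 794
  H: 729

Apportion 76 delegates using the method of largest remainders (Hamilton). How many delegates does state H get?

The standard divisor is 5934/76 ≈ 78.079.
Standard quotas: A 12.564, B 11.309, C 10.067, D 6.276, E 4.239, F 12.039, G 10.169, H 9.337.
Lower quotas: A 12, B 11, C 10, D 6, E 4, F 12, G 10, H 9 (sum 74, leaving 2 seats).
Remainders in descending order: A 0.564, H 0.337, B 0.309, D 0.276, E 0.239, G 0.169, C 0.067, F 0.039.
The surplus seats go to A, H.
H receives 10.

10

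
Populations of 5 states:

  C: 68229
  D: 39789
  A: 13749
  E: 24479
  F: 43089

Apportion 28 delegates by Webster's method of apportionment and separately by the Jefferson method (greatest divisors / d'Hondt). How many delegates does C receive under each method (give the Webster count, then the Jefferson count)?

Webster: C 10, D 6, A 2, E 4, F 6.
Jefferson: C 11, D 6, A 2, E 3, F 6.
C gets 10 under Webster and 11 under Jefferson.

10 and 11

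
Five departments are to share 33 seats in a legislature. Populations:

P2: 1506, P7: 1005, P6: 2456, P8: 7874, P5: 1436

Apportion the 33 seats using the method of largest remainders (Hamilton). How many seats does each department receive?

The standard divisor is 14277/33 ≈ 432.636.
Standard quotas: P2 3.4810, P7 2.3230, P6 5.6768, P8 18.2000, P5 3.3192.
Lower quotas: P2 3, P7 2, P6 5, P8 18, P5 3 (sum 31, leaving 2 seats).
Remainders in descending order: P6 0.6768, P2 0.4810, P7 0.3230, P5 0.3192, P8 0.2000.
The surplus seats go to P6, P2.

P2 4, P7 2, P6 6, P8 18, P5 3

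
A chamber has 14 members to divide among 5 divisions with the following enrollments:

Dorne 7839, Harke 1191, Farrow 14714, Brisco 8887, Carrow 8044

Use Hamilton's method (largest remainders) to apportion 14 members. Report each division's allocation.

Total 40675; standard divisor 40675/14 ≈ 2905.357.
Standard quotas: Dorne 2.6981, Harke 0.4099, Farrow 5.0644, Brisco 3.0588, Carrow 2.7687.
Lower quotas: Dorne 2, Harke 0, Farrow 5, Brisco 3, Carrow 2 (sum 12, leaving 2 seats).
Remainders in descending order: Carrow 0.7687, Dorne 0.6981, Harke 0.4099, Farrow 0.0644, Brisco 0.0588.
The surplus seats go to Carrow, Dorne.

Dorne 3, Harke 0, Farrow 5, Brisco 3, Carrow 3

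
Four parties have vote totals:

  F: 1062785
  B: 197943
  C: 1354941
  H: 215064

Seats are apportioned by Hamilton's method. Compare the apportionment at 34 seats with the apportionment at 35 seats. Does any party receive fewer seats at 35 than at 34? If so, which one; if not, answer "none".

none

At 34 seats: F 13, B 2, C 16, H 3.
At 35 seats: F 13, B 2, C 17, H 3.
No party's allocation decreased.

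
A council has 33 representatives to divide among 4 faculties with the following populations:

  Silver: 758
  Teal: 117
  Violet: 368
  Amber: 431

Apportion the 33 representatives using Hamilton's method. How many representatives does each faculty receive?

Total 1674; standard divisor 1674/33 ≈ 50.727.
Standard quotas: Silver 14.943, Teal 2.306, Violet 7.254, Amber 8.496.
Lower quotas: Silver 14, Teal 2, Violet 7, Amber 8 (sum 31, leaving 2 seats).
Remainders in descending order: Silver 0.943, Amber 0.496, Teal 0.306, Violet 0.254.
The surplus seats go to Silver, Amber.

Silver=15; Teal=2; Violet=7; Amber=9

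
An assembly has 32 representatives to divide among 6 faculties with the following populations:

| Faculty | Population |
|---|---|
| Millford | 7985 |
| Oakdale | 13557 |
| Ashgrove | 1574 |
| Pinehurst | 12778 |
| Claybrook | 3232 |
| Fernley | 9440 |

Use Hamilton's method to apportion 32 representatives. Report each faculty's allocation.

Millford 5; Oakdale 9; Ashgrove 1; Pinehurst 9; Claybrook 2; Fernley 6

Standard divisor: 48566 ÷ 32 ≈ 1517.688.
Standard quotas: Millford 5.2613, Oakdale 8.9327, Ashgrove 1.0371, Pinehurst 8.4194, Claybrook 2.1296, Fernley 6.2200.
Lower quotas: Millford 5, Oakdale 8, Ashgrove 1, Pinehurst 8, Claybrook 2, Fernley 6 (sum 30, leaving 2 seats).
Remainders in descending order: Oakdale 0.9327, Pinehurst 0.4194, Millford 0.2613, Fernley 0.2200, Claybrook 0.1296, Ashgrove 0.0371.
The surplus seats go to Oakdale, Pinehurst.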